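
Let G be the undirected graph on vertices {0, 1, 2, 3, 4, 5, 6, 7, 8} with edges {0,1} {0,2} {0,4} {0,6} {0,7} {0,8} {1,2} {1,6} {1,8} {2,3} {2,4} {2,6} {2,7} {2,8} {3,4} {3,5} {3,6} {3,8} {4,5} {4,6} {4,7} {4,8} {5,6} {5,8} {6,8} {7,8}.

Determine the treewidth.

4

A width-4 tree decomposition is:
Bags: B1 = {0, 2, 4, 7, 8}  B2 = {0, 2, 4, 6, 8}  B3 = {2, 3, 4, 6, 8}  B4 = {3, 4, 5, 6, 8}  B5 = {0, 1, 2, 6, 8}
Tree: B1–B2, B2–B3, B3–B4, B2–B5
The largest bag has 5 vertices, giving width 4; this decomposition certifies tw(G) ≤ 4. For the lower bound, the 5 vertices {0, 1, 2, 6, 8} are pairwise adjacent, and any tree decomposition puts a clique entirely inside one bag — forcing width ≥ 4. Hence tw(G) = 4 exactly.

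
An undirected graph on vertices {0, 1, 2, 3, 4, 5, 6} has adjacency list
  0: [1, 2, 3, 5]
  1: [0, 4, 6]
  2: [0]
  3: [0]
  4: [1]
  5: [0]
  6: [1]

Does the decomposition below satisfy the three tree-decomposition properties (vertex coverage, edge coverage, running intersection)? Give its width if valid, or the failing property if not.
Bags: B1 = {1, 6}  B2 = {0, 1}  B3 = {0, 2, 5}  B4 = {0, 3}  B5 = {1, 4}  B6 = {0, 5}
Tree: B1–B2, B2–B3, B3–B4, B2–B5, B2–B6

A tree decomposition must satisfy three properties: every vertex lies in some bag; for every edge, both endpoints lie together in some bag; and for every vertex, the bags containing it form a connected subtree. Here bags containing vertex 5 are not connected in the tree, so the decomposition is invalid.

No — bags containing vertex 5 are not connected in the tree.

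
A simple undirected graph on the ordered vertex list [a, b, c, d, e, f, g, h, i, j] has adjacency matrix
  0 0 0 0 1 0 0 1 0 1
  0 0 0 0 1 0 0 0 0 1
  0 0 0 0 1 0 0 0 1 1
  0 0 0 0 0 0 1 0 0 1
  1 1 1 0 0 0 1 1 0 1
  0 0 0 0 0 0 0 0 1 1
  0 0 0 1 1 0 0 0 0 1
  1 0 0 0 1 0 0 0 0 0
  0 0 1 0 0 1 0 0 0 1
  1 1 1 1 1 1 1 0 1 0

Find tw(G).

2

A width-2 tree decomposition is:
Bags: B1 = {c, e, j}  B2 = {a, e, j}  B3 = {c, i, j}  B4 = {a, e, h}  B5 = {e, g, j}  B6 = {d, g, j}  B7 = {b, e, j}  B8 = {f, i, j}
Tree: B1–B2, B1–B3, B2–B4, B2–B5, B5–B6, B5–B7, B3–B8
Every bag has size at most 3, so the width is 3 − 1 = 2 and tw(G) ≤ 2. Conversely, {d, g, j} is a clique of size 3, and the vertices of any clique must share a bag in every tree decomposition; so some bag has ≥ 3 vertices and tw(G) ≥ 2. Hence tw(G) = 2 exactly.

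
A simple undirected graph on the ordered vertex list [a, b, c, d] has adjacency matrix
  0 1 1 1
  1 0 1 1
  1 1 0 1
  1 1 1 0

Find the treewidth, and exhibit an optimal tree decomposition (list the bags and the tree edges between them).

Treewidth 3.
One such decomposition:
Bags: B1 = {a, b, c, d}
Tree: (single bag)

With just one bag of size 4, the width is 4 − 1 = 3, so tw(G) ≤ 3. For the lower bound, the 4 vertices {a, b, c, d} are pairwise adjacent, and any tree decomposition puts a clique entirely inside one bag — forcing width ≥ 3. Hence tw(G) = 3 exactly.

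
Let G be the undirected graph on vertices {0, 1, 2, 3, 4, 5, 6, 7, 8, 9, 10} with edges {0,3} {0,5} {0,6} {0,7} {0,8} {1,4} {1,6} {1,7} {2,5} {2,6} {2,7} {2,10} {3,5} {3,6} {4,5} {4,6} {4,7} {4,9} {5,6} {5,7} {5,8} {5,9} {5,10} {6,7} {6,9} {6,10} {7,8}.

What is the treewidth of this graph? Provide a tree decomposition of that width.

Treewidth 3.
Bags: B1 = {4, 5, 6, 7}  B2 = {1, 4, 6, 7}  B3 = {0, 5, 6, 7}  B4 = {2, 5, 6, 7}  B5 = {2, 5, 6, 10}  B6 = {0, 5, 7, 8}  B7 = {4, 5, 6, 9}  B8 = {0, 3, 5, 6}
Tree: B1–B2, B1–B3, B1–B4, B4–B5, B3–B6, B1–B7, B3–B8

Every bag has size at most 4, so the width is 4 − 1 = 3 and tw(G) ≤ 3. Conversely, {1, 4, 6, 7} is a clique of size 4, and the vertices of any clique must share a bag in every tree decomposition; so some bag has ≥ 4 vertices and tw(G) ≥ 3. The upper and lower bounds meet at 3, so that is the treewidth.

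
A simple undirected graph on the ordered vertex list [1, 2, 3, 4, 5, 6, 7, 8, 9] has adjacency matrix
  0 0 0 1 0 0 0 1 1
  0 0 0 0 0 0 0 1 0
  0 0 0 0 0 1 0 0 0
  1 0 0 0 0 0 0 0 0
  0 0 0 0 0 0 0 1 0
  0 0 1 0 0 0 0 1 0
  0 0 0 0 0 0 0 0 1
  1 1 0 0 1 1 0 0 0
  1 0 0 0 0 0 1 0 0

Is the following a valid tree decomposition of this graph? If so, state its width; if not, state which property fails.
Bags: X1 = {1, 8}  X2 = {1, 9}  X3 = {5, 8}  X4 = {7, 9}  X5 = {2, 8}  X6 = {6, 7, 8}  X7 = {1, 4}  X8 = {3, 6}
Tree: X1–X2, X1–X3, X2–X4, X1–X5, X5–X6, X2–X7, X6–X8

A tree decomposition must satisfy three properties: every vertex lies in some bag; for every edge, both endpoints lie together in some bag; and for every vertex, the bags containing it form a connected subtree. Here bags containing vertex 7 are not connected in the tree, so the decomposition is invalid.

No — bags containing vertex 7 are not connected in the tree.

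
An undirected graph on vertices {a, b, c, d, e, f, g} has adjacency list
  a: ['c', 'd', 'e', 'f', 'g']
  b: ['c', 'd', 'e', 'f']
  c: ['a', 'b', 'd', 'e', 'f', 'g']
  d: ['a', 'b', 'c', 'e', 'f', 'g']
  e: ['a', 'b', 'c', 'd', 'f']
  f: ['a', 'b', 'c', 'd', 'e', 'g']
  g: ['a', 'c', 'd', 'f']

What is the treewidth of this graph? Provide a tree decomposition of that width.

Each bag holds 5 vertices, so the decomposition has width 4, which upper-bounds the treewidth. On the other hand G contains the 5-clique {a, c, d, f, g}. A clique must lie in a single bag of any decomposition, so no decomposition can have width below 4. Combining the bounds, tw(G) = 4.

Treewidth 4.
Bags: B1 = {a, c, d, f, g}  B2 = {a, c, d, e, f}  B3 = {b, c, d, e, f}
Tree: B1–B2, B2–B3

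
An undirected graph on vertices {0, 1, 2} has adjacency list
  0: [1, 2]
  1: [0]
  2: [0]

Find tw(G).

1

A width-1 tree decomposition is:
Bags: B1 = {0, 2}  B2 = {0, 1}
Tree: B1–B2
Every bag has size at most 2, so the width is 2 − 1 = 1 and tw(G) ≤ 1. Any graph with an edge has treewidth ≥ 1, and G has the edge 0–2. The upper and lower bounds meet at 1, so that is the treewidth.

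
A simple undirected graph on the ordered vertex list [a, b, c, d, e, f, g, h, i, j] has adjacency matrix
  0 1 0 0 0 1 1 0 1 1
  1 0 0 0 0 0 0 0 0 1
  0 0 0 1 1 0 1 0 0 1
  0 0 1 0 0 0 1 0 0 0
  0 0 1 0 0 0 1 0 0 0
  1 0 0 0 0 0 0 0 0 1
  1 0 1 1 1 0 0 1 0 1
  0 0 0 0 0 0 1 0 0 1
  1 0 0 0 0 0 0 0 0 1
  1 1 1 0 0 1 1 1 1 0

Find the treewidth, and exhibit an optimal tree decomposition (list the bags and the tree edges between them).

The largest bag has 3 vertices, giving width 2; this decomposition certifies tw(G) ≤ 2. Conversely, {c, d, g} is a clique of size 3, and the vertices of any clique must share a bag in every tree decomposition; so some bag has ≥ 3 vertices and tw(G) ≥ 2. Combining the bounds, tw(G) = 2.

Treewidth 2.
One such decomposition:
Bags: B1 = {g, h, j}  B2 = {a, g, j}  B3 = {a, f, j}  B4 = {c, g, j}  B5 = {c, e, g}  B6 = {c, d, g}  B7 = {a, b, j}  B8 = {a, i, j}
Tree: B1–B2, B2–B3, B2–B4, B4–B5, B5–B6, B3–B7, B3–B8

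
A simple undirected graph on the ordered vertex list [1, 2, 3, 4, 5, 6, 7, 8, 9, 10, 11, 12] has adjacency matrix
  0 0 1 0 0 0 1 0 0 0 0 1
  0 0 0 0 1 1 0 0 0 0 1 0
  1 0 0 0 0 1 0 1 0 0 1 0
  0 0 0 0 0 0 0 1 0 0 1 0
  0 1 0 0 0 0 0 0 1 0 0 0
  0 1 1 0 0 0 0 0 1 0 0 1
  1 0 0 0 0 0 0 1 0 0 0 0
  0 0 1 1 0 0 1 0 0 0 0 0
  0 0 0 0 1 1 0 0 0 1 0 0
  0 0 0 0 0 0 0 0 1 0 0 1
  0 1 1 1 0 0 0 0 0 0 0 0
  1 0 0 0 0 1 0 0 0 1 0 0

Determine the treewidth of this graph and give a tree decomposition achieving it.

The largest bag has 4 vertices, giving width 3; this decomposition certifies tw(G) ≤ 3. For the lower bound: the 4 vertex sets {4,7,8}, {11}, {3}, {1,2,6,12} are disjoint, each induces a connected subgraph, and every pair is joined by at least one edge of G. Contracting each set to a single vertex therefore yields K_{4} as a minor, and since treewidth is minor-monotone, tw(G) ≥ tw(K_{4}) = 3. Combining the bounds, tw(G) = 3.

Treewidth 3.
One such decomposition:
Bags: B1 = {4, 7, 8, 11}  B2 = {3, 7, 8, 11}  B3 = {1, 3, 7, 11}  B4 = {1, 2, 3, 11}  B5 = {1, 2, 3, 6}  B6 = {1, 2, 6, 12}  B7 = {2, 5, 6, 12}  B8 = {5, 6, 9, 12}  B9 = {5, 9, 10, 12}
Tree: B1–B2, B2–B3, B3–B4, B4–B5, B5–B6, B6–B7, B7–B8, B8–B9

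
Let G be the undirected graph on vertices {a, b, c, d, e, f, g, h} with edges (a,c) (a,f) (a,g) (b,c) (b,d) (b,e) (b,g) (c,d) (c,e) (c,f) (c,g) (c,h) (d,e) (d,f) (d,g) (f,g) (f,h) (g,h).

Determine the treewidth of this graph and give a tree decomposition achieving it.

The largest bag has 4 vertices, giving width 3; this decomposition certifies tw(G) ≤ 3. For the lower bound, the 4 vertices {c, d, f, g} are pairwise adjacent, and any tree decomposition puts a clique entirely inside one bag — forcing width ≥ 3. Therefore the treewidth is 3.

Treewidth 3.
One such decomposition:
Bags: B1 = {c, d, f, g}  B2 = {b, c, d, g}  B3 = {b, c, d, e}  B4 = {a, c, f, g}  B5 = {c, f, g, h}
Tree: B1–B2, B2–B3, B1–B4, B4–B5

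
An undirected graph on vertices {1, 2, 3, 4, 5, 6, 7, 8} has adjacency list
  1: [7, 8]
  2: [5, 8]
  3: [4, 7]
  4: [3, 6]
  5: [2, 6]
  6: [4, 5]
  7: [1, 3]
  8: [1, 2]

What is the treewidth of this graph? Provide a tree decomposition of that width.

Treewidth 2.
Bags: B1 = {2, 5, 6}  B2 = {2, 4, 6}  B3 = {2, 3, 4}  B4 = {2, 3, 7}  B5 = {1, 2, 7}  B6 = {1, 2, 8}
Tree: B1–B2, B2–B3, B3–B4, B4–B5, B5–B6

Every bag has size at most 3, so the width is 3 − 1 = 2 and tw(G) ≤ 2. The edges 2–5–6–4–3–7–1–8–2 form a cycle, so G is not a tree and its treewidth is at least 2. Therefore the treewidth is 2.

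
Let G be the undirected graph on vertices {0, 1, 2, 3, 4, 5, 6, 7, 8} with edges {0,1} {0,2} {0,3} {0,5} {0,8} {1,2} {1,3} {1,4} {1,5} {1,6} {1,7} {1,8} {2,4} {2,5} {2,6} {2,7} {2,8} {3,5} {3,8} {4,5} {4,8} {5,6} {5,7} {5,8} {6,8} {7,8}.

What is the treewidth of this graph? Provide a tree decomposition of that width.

Treewidth 4.
Bags: B1 = {1, 2, 4, 5, 8}  B2 = {0, 1, 2, 5, 8}  B3 = {0, 1, 3, 5, 8}  B4 = {1, 2, 5, 6, 8}  B5 = {1, 2, 5, 7, 8}
Tree: B1–B2, B2–B3, B2–B4, B2–B5

Each bag holds 5 vertices, so the decomposition has width 4, which upper-bounds the treewidth. For the lower bound, the 5 vertices {0, 1, 2, 5, 8} are pairwise adjacent, and any tree decomposition puts a clique entirely inside one bag — forcing width ≥ 4. The upper and lower bounds meet at 4, so that is the treewidth.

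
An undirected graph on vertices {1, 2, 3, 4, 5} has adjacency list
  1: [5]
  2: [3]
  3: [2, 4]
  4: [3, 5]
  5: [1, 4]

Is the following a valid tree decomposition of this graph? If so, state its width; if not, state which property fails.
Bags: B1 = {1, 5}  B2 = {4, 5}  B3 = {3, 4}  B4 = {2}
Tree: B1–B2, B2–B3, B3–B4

A tree decomposition must satisfy three properties: every vertex lies in some bag; for every edge, both endpoints lie together in some bag; and for every vertex, the bags containing it form a connected subtree. Here edge (3,2) lies in no bag, so the decomposition is invalid.

No — edge (3,2) lies in no bag.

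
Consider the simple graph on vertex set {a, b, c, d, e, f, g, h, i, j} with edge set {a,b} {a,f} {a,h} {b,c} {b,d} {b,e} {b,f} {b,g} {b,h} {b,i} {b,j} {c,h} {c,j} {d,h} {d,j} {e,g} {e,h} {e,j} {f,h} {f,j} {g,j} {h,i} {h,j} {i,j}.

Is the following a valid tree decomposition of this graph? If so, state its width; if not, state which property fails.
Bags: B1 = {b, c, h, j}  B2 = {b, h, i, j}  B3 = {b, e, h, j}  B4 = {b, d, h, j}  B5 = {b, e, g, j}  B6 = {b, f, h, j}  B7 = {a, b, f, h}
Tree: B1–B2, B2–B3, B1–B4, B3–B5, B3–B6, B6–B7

Yes; width 3.

Checking the three conditions: (i) the bags cover all of {a, b, c, d, e, f, g, h, i, j}; (ii) for each edge, some bag contains both endpoints; (iii) the bags containing any fixed vertex form a subtree. All hold, so the decomposition is valid with width 4 − 1 = 3.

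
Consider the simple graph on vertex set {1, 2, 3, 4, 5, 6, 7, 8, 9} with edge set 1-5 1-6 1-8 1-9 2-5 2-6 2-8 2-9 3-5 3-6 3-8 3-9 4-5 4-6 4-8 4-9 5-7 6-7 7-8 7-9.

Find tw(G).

A width-4 tree decomposition is:
Bags: B1 = {5, 6, 7, 8, 9}  B2 = {3, 5, 6, 8, 9}  B3 = {1, 5, 6, 8, 9}  B4 = {4, 5, 6, 8, 9}  B5 = {2, 5, 6, 8, 9}
Tree: B1–B2, B2–B3, B3–B4, B4–B5
Every bag has size at most 5, so the width is 5 − 1 = 4 and tw(G) ≤ 4. For the lower bound: the 5 vertex sets {7,9}, {3,5}, {1,8}, {6}, {4} are disjoint, each induces a connected subgraph, and every pair is joined by at least one edge of G. Contracting each set to a single vertex therefore yields K_{5} as a minor, and since treewidth is minor-monotone, tw(G) ≥ tw(K_{5}) = 4. Therefore the treewidth is 4.

4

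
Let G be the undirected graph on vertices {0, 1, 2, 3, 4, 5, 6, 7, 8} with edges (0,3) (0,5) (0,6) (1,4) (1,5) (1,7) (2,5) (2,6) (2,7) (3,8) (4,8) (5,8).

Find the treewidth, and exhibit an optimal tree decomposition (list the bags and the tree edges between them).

Every bag has size at most 4, so the width is 4 − 1 = 3 and tw(G) ≤ 3. For the lower bound: the 4 vertex sets {1,4,7}, {8}, {5}, {0,2,3,6} are disjoint, each induces a connected subgraph, and every pair is joined by at least one edge of G. Contracting each set to a single vertex therefore yields K_{4} as a minor, and since treewidth is minor-monotone, tw(G) ≥ tw(K_{4}) = 3. The upper and lower bounds meet at 3, so that is the treewidth.

Treewidth 3.
Bags: B1 = {1, 4, 7, 8}  B2 = {1, 5, 7, 8}  B3 = {2, 5, 7, 8}  B4 = {2, 3, 5, 8}  B5 = {0, 2, 3, 5}  B6 = {0, 2, 3, 6}
Tree: B1–B2, B2–B3, B3–B4, B4–B5, B5–B6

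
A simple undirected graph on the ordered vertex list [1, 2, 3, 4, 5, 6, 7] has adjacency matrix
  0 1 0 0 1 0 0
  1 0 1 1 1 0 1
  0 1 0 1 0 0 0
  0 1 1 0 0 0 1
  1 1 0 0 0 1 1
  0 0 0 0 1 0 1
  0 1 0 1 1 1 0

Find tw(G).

A width-2 tree decomposition is:
Bags: B1 = {2, 5, 7}  B2 = {1, 2, 5}  B3 = {2, 4, 7}  B4 = {5, 6, 7}  B5 = {2, 3, 4}
Tree: B1–B2, B1–B3, B1–B4, B3–B5
The largest bag has 3 vertices, giving width 2; this decomposition certifies tw(G) ≤ 2. For the lower bound, the 3 vertices {1, 2, 5} are pairwise adjacent, and any tree decomposition puts a clique entirely inside one bag — forcing width ≥ 2. Hence tw(G) = 2 exactly.

2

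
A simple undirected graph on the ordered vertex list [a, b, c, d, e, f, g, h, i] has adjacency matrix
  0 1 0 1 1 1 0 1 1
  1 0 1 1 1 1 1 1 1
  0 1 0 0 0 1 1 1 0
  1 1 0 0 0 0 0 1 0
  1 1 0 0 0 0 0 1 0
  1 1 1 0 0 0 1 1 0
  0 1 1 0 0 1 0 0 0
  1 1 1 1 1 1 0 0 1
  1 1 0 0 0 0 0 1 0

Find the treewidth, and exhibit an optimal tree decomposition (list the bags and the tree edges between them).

Each bag holds 4 vertices, so the decomposition has width 3, which upper-bounds the treewidth. For the lower bound, the 4 vertices {b, c, f, g} are pairwise adjacent, and any tree decomposition puts a clique entirely inside one bag — forcing width ≥ 3. Hence tw(G) = 3 exactly.

Treewidth 3.
One optimal decomposition is:
Bags: B1 = {a, b, h, i}  B2 = {a, b, f, h}  B3 = {b, c, f, h}  B4 = {b, c, f, g}  B5 = {a, b, d, h}  B6 = {a, b, e, h}
Tree: B1–B2, B2–B3, B3–B4, B1–B5, B1–B6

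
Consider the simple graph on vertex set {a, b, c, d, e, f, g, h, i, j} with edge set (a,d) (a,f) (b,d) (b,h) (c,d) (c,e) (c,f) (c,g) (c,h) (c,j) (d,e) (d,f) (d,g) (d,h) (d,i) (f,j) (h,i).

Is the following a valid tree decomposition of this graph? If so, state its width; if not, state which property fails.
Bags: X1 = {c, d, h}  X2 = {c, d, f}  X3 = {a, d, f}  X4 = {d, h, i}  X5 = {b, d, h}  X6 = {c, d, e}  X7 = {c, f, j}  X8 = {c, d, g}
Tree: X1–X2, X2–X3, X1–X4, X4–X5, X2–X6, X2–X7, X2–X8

Checking the three conditions: (i) the bags cover all of {a, b, c, d, e, f, g, h, i, j}; (ii) for each edge, some bag contains both endpoints; (iii) the bags containing any fixed vertex form a subtree. All hold, so the decomposition is valid with width 3 − 1 = 2.

Yes; width 2.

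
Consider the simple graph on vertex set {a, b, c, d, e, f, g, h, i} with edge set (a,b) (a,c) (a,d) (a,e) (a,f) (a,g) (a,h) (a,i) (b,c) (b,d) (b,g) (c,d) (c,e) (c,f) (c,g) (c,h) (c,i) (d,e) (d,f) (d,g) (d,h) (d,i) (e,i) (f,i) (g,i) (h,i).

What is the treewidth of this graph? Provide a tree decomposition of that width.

Treewidth 4.
Bags: B1 = {a, c, d, g, i}  B2 = {a, c, d, h, i}  B3 = {a, b, c, d, g}  B4 = {a, c, d, e, i}  B5 = {a, c, d, f, i}
Tree: B1–B2, B1–B3, B2–B4, B1–B5

Every bag has size at most 5, so the width is 5 − 1 = 4 and tw(G) ≤ 4. Conversely, {a, b, c, d, g} is a clique of size 5, and the vertices of any clique must share a bag in every tree decomposition; so some bag has ≥ 5 vertices and tw(G) ≥ 4. Therefore the treewidth is 4.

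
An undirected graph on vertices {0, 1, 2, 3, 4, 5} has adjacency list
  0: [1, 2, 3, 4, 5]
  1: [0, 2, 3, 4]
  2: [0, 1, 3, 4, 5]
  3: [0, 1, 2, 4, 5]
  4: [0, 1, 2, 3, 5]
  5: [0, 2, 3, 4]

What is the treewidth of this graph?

A width-4 tree decomposition is:
Bags: B1 = {0, 2, 3, 4, 5}  B2 = {0, 1, 2, 3, 4}
Tree: B1–B2
The largest bag has 5 vertices, giving width 4; this decomposition certifies tw(G) ≤ 4. For the lower bound, the 5 vertices {0, 1, 2, 3, 4} are pairwise adjacent, and any tree decomposition puts a clique entirely inside one bag — forcing width ≥ 4. Combining the bounds, tw(G) = 4.

4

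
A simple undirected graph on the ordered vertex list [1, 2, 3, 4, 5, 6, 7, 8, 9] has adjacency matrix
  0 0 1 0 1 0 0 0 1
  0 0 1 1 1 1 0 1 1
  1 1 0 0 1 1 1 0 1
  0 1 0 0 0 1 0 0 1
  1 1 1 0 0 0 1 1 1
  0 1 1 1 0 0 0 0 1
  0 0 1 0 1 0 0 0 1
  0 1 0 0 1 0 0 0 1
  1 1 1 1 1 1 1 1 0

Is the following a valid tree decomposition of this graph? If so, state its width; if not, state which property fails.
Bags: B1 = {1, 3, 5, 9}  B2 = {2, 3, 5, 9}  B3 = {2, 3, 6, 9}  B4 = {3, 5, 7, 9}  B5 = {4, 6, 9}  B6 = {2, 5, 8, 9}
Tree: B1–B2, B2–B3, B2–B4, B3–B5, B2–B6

No — edge (2,4) lies in no bag.

A tree decomposition must satisfy three properties: every vertex lies in some bag; for every edge, both endpoints lie together in some bag; and for every vertex, the bags containing it form a connected subtree. Here edge (2,4) lies in no bag, so the decomposition is invalid.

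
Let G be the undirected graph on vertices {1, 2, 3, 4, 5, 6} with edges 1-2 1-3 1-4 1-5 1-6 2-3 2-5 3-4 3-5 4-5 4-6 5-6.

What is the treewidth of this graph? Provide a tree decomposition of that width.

The largest bag has 4 vertices, giving width 3; this decomposition certifies tw(G) ≤ 3. Conversely, {1, 2, 3, 5} is a clique of size 4, and the vertices of any clique must share a bag in every tree decomposition; so some bag has ≥ 4 vertices and tw(G) ≥ 3. Therefore the treewidth is 3.

Treewidth 3.
One such decomposition:
Bags: B1 = {1, 3, 4, 5}  B2 = {1, 4, 5, 6}  B3 = {1, 2, 3, 5}
Tree: B1–B2, B1–B3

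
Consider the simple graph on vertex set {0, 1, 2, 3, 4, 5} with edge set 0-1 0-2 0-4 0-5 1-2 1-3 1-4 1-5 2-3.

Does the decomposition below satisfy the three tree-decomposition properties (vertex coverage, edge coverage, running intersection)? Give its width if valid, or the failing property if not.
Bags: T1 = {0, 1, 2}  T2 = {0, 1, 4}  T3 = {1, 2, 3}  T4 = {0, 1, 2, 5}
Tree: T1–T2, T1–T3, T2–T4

No — bags containing vertex 2 are not connected in the tree.

A tree decomposition must satisfy three properties: every vertex lies in some bag; for every edge, both endpoints lie together in some bag; and for every vertex, the bags containing it form a connected subtree. Here bags containing vertex 2 are not connected in the tree, so the decomposition is invalid.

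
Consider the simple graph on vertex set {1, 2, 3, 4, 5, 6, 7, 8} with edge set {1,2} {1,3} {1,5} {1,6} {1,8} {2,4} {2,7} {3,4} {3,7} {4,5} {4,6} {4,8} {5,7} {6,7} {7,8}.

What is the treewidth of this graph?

A width-3 tree decomposition is:
Bags: B1 = {1, 2, 4, 7}  B2 = {1, 4, 7, 8}  B3 = {1, 3, 4, 7}  B4 = {1, 4, 5, 7}  B5 = {1, 4, 6, 7}
Tree: B1–B2, B2–B3, B3–B4, B4–B5
The largest bag has 4 vertices, giving width 3; this decomposition certifies tw(G) ≤ 3. For the lower bound: the 4 vertex sets {1,2}, {7,8}, {4}, {3} are disjoint, each induces a connected subgraph, and every pair is joined by at least one edge of G. Contracting each set to a single vertex therefore yields K_{4} as a minor, and since treewidth is minor-monotone, tw(G) ≥ tw(K_{4}) = 3. Therefore the treewidth is 3.

3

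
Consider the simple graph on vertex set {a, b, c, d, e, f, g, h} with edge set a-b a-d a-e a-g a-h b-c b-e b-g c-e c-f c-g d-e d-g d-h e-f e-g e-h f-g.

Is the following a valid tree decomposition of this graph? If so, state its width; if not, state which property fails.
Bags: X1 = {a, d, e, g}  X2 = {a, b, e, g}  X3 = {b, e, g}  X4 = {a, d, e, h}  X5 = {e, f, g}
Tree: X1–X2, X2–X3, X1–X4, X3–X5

A tree decomposition must satisfy three properties: every vertex lies in some bag; for every edge, both endpoints lie together in some bag; and for every vertex, the bags containing it form a connected subtree. Here vertex c appears in no bag, so the decomposition is invalid.

No — vertex c appears in no bag.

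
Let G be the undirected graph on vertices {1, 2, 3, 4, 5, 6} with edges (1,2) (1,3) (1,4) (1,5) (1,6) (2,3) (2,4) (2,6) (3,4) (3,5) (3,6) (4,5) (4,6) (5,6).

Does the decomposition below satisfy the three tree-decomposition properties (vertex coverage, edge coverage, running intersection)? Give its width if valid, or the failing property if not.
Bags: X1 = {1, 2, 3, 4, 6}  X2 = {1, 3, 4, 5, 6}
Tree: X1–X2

Yes; width 4.

Every vertex of G appears in some bag (union = {1, 2, 3, 4, 5, 6}); every edge is covered by a bag; and for each vertex v the set of bags containing v is connected in the bag tree. The decomposition is therefore valid. The largest bag has 5 vertices, so the width is 4.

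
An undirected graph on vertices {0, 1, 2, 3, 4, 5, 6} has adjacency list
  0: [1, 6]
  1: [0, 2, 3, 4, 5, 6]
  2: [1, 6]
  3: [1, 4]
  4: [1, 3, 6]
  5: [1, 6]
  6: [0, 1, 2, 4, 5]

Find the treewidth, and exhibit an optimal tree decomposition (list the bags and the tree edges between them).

Every bag has size at most 3, so the width is 3 − 1 = 2 and tw(G) ≤ 2. For the lower bound, the 3 vertices {1, 3, 4} are pairwise adjacent, and any tree decomposition puts a clique entirely inside one bag — forcing width ≥ 2. Combining the bounds, tw(G) = 2.

Treewidth 2.
One optimal decomposition is:
Bags: B1 = {1, 5, 6}  B2 = {1, 2, 6}  B3 = {1, 4, 6}  B4 = {1, 3, 4}  B5 = {0, 1, 6}
Tree: B1–B2, B1–B3, B3–B4, B1–B5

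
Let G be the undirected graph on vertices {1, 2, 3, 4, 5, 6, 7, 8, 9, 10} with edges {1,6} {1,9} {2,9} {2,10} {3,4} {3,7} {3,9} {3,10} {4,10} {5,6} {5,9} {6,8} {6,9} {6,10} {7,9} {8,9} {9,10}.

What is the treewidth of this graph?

A width-2 tree decomposition is:
Bags: B1 = {6, 9, 10}  B2 = {3, 9, 10}  B3 = {2, 9, 10}  B4 = {6, 8, 9}  B5 = {3, 7, 9}  B6 = {5, 6, 9}  B7 = {3, 4, 10}  B8 = {1, 6, 9}
Tree: B1–B2, B1–B3, B1–B4, B2–B5, B1–B6, B2–B7, B6–B8
The largest bag has 3 vertices, giving width 2; this decomposition certifies tw(G) ≤ 2. On the other hand G contains the 3-clique {2, 9, 10}. A clique must lie in a single bag of any decomposition, so no decomposition can have width below 2. Combining the bounds, tw(G) = 2.

2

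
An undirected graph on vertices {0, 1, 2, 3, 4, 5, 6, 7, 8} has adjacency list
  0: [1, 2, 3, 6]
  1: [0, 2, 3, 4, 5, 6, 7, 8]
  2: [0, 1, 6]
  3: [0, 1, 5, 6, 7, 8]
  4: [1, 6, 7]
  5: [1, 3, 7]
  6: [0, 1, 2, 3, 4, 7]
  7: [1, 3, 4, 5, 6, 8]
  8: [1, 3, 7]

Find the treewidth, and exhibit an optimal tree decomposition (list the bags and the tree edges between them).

Every bag has size at most 4, so the width is 4 − 1 = 3 and tw(G) ≤ 3. Conversely, {0, 1, 2, 6} is a clique of size 4, and the vertices of any clique must share a bag in every tree decomposition; so some bag has ≥ 4 vertices and tw(G) ≥ 3. Therefore the treewidth is 3.

Treewidth 3.
One optimal decomposition is:
Bags: B1 = {1, 3, 6, 7}  B2 = {1, 3, 5, 7}  B3 = {1, 3, 7, 8}  B4 = {0, 1, 3, 6}  B5 = {0, 1, 2, 6}  B6 = {1, 4, 6, 7}
Tree: B1–B2, B1–B3, B1–B4, B4–B5, B1–B6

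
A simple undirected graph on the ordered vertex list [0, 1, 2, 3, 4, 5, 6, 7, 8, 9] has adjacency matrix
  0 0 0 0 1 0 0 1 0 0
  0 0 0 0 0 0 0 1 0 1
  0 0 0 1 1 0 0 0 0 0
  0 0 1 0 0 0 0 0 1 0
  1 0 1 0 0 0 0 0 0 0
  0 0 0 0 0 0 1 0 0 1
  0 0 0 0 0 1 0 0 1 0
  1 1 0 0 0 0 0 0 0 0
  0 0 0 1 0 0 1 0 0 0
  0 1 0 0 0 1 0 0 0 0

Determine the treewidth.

A width-2 tree decomposition is:
Bags: B1 = {2, 3, 8}  B2 = {2, 6, 8}  B3 = {2, 5, 6}  B4 = {2, 5, 9}  B5 = {1, 2, 9}  B6 = {1, 2, 7}  B7 = {0, 2, 7}  B8 = {0, 2, 4}
Tree: B1–B2, B2–B3, B3–B4, B4–B5, B5–B6, B6–B7, B7–B8
The largest bag has 3 vertices, giving width 2; this decomposition certifies tw(G) ≤ 2. For the lower bound, G contains the cycle 2–3–8–6–5–9–1–7–0–4–2, so G is not a forest; only forests have treewidth ≤ 1, hence tw(G) ≥ 2. Combining the bounds, tw(G) = 2.

2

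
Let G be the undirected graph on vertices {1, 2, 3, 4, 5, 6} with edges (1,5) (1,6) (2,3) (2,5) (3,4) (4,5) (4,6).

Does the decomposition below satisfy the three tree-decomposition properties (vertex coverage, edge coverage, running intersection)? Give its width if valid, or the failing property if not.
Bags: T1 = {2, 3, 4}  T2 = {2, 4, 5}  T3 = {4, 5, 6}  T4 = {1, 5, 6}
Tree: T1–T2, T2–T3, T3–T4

Yes; width 2.

Vertex coverage: the bags together contain {1, 2, 3, 4, 5, 6}, the full vertex set. Edge coverage: each edge of G has both endpoints in at least one bag. Running intersection: for every vertex, the bags containing it form a connected subtree. All three properties hold, so this is a valid tree decomposition of width max|bag| − 1 = 2, and hence tw(G) ≤ 2.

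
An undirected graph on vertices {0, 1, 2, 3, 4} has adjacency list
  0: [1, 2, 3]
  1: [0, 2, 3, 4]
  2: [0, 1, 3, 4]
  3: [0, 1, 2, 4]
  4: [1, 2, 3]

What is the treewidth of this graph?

3

A width-3 tree decomposition is:
Bags: B1 = {1, 2, 3, 4}  B2 = {0, 1, 2, 3}
Tree: B1–B2
Each bag holds 4 vertices, so the decomposition has width 3, which upper-bounds the treewidth. For the lower bound, the 4 vertices {0, 1, 2, 3} are pairwise adjacent, and any tree decomposition puts a clique entirely inside one bag — forcing width ≥ 3. Combining the bounds, tw(G) = 3.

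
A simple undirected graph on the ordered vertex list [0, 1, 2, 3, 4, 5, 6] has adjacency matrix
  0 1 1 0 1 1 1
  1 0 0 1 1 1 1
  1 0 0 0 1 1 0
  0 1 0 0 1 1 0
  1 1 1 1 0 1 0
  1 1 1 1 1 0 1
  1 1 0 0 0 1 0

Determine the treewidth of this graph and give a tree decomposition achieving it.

Treewidth 3.
Bags: B1 = {0, 1, 5, 6}  B2 = {0, 1, 4, 5}  B3 = {0, 2, 4, 5}  B4 = {1, 3, 4, 5}
Tree: B1–B2, B2–B3, B2–B4

Every bag has size at most 4, so the width is 4 − 1 = 3 and tw(G) ≤ 3. For the lower bound, the 4 vertices {0, 1, 4, 5} are pairwise adjacent, and any tree decomposition puts a clique entirely inside one bag — forcing width ≥ 3. Combining the bounds, tw(G) = 3.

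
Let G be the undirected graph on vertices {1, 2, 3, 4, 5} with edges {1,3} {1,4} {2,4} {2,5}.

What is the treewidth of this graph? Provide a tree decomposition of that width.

Treewidth 1.
Bags: B1 = {1, 4}  B2 = {2, 4}  B3 = {1, 3}  B4 = {2, 5}
Tree: B1–B2, B1–B3, B2–B4

Each bag holds 2 vertices, so the decomposition has width 1, which upper-bounds the treewidth. Since G has at least one edge (e.g. 1–4), it is not an edgeless graph, so tw(G) ≥ 1. Combining the bounds, tw(G) = 1.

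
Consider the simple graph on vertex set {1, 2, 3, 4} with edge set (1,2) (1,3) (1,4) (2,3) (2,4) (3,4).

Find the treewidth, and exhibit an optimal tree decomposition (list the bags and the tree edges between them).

A single bag containing all 4 vertices is trivially a valid decomposition of width 3. For the lower bound, the 4 vertices {1, 2, 3, 4} are pairwise adjacent, and any tree decomposition puts a clique entirely inside one bag — forcing width ≥ 3. The upper and lower bounds meet at 3, so that is the treewidth.

Treewidth 3.
One optimal decomposition is:
Bags: B1 = {1, 2, 3, 4}
Tree: (single bag)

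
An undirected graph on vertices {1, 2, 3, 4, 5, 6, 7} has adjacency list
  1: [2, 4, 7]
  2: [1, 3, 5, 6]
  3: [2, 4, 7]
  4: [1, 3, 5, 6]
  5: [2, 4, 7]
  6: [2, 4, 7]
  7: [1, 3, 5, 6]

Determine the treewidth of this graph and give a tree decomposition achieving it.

Treewidth 3.
One optimal decomposition is:
Bags: B1 = {2, 3, 4, 7}  B2 = {2, 4, 6, 7}  B3 = {2, 4, 5, 7}  B4 = {1, 2, 4, 7}
Tree: B1–B2, B2–B3, B3–B4

The largest bag has 4 vertices, giving width 3; this decomposition certifies tw(G) ≤ 3. For the lower bound: the 4 vertex sets {2,3}, {4,6}, {7}, {5} are disjoint, each induces a connected subgraph, and every pair is joined by at least one edge of G. Contracting each set to a single vertex therefore yields K_{4} as a minor, and since treewidth is minor-monotone, tw(G) ≥ tw(K_{4}) = 3. The upper and lower bounds meet at 3, so that is the treewidth.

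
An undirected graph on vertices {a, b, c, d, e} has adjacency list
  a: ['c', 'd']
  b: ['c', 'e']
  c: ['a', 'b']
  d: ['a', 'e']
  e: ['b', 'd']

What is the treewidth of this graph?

2

A width-2 tree decomposition is:
Bags: B1 = {a, b, c}  B2 = {a, b, e}  B3 = {a, d, e}
Tree: B1–B2, B2–B3
The largest bag has 3 vertices, giving width 2; this decomposition certifies tw(G) ≤ 2. Since a–c–b–e–d–a is a cycle in G, G is not acyclic. Forests are exactly the graphs of treewidth ≤ 1, so tw(G) ≥ 2. Hence tw(G) = 2 exactly.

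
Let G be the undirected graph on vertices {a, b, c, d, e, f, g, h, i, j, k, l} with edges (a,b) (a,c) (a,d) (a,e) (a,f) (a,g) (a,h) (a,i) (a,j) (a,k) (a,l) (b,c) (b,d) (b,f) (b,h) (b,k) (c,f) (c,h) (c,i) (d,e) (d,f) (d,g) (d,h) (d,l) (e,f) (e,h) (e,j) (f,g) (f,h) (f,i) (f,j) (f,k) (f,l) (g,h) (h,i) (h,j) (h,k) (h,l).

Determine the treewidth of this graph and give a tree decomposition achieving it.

The largest bag has 5 vertices, giving width 4; this decomposition certifies tw(G) ≤ 4. For the lower bound, the 5 vertices {a, d, f, g, h} are pairwise adjacent, and any tree decomposition puts a clique entirely inside one bag — forcing width ≥ 4. Combining the bounds, tw(G) = 4.

Treewidth 4.
Bags: B1 = {a, d, f, g, h}  B2 = {a, d, f, h, l}  B3 = {a, b, d, f, h}  B4 = {a, d, e, f, h}  B5 = {a, b, f, h, k}  B6 = {a, b, c, f, h}  B7 = {a, c, f, h, i}  B8 = {a, e, f, h, j}
Tree: B1–B2, B2–B3, B3–B4, B3–B5, B3–B6, B6–B7, B4–B8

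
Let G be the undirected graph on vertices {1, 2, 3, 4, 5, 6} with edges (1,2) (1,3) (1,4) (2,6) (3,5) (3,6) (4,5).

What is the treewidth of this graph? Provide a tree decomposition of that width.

Every bag has size at most 3, so the width is 3 − 1 = 2 and tw(G) ≤ 2. For the lower bound, G contains the cycle 2–6–3–1–2, so G is not a forest; only forests have treewidth ≤ 1, hence tw(G) ≥ 2. Therefore the treewidth is 2.

Treewidth 2.
One such decomposition:
Bags: B1 = {1, 2, 6}  B2 = {1, 3, 6}  B3 = {1, 3, 4}  B4 = {3, 4, 5}
Tree: B1–B2, B2–B3, B3–B4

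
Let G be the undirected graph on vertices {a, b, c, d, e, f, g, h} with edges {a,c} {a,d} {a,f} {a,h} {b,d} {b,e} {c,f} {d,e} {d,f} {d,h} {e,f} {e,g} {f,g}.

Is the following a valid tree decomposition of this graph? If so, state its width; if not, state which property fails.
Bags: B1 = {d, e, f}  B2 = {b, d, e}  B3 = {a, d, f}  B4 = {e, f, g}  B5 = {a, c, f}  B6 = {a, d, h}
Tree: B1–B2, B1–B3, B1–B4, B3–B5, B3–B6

Yes; width 2.

Every vertex of G appears in some bag (union = {a, b, c, d, e, f, g, h}); every edge is covered by a bag; and for each vertex v the set of bags containing v is connected in the bag tree. The decomposition is therefore valid. The largest bag has 3 vertices, so the width is 2.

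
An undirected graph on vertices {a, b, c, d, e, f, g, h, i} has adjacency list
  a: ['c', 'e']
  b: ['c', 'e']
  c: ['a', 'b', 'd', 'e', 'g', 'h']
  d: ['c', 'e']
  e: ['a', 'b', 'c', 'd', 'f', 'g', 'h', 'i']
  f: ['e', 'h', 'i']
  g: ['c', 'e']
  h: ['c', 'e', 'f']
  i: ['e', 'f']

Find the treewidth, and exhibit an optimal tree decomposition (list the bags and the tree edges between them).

The largest bag has 3 vertices, giving width 2; this decomposition certifies tw(G) ≤ 2. On the other hand G contains the 3-clique {c, d, e}. A clique must lie in a single bag of any decomposition, so no decomposition can have width below 2. Combining the bounds, tw(G) = 2.

Treewidth 2.
One such decomposition:
Bags: B1 = {e, f, h}  B2 = {e, f, i}  B3 = {c, e, h}  B4 = {b, c, e}  B5 = {a, c, e}  B6 = {c, d, e}  B7 = {c, e, g}
Tree: B1–B2, B1–B3, B3–B4, B4–B5, B4–B6, B4–B7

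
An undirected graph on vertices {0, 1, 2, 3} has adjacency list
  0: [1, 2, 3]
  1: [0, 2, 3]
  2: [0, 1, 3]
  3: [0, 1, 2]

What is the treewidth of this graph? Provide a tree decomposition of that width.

A single bag containing all 4 vertices is trivially a valid decomposition of width 3. Conversely, {0, 1, 2, 3} is a clique of size 4, and the vertices of any clique must share a bag in every tree decomposition; so some bag has ≥ 4 vertices and tw(G) ≥ 3. Combining the bounds, tw(G) = 3.

Treewidth 3.
One such decomposition:
Bags: B1 = {0, 1, 2, 3}
Tree: (single bag)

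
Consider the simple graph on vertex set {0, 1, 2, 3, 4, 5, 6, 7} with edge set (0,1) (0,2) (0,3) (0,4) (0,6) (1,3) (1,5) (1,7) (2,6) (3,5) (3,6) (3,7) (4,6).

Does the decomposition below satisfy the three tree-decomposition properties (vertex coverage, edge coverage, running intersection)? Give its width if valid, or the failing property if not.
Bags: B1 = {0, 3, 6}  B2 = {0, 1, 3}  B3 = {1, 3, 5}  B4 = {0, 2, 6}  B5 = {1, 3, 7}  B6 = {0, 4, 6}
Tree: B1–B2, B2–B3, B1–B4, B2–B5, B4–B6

Vertex coverage: the bags together contain {0, 1, 2, 3, 4, 5, 6, 7}, the full vertex set. Edge coverage: each edge of G has both endpoints in at least one bag. Running intersection: for every vertex, the bags containing it form a connected subtree. All three properties hold, so this is a valid tree decomposition of width max|bag| − 1 = 2, and hence tw(G) ≤ 2.

Yes; width 2.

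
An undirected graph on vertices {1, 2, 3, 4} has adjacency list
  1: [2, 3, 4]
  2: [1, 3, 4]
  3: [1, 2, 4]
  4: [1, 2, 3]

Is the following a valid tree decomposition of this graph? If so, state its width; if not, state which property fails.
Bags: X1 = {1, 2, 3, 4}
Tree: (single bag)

Yes; width 3.

Vertex coverage: the bags together contain {1, 2, 3, 4}, the full vertex set. Edge coverage: each edge of G has both endpoints in at least one bag. Running intersection: for every vertex, the bags containing it form a connected subtree. All three properties hold, so this is a valid tree decomposition of width max|bag| − 1 = 3, and hence tw(G) ≤ 3.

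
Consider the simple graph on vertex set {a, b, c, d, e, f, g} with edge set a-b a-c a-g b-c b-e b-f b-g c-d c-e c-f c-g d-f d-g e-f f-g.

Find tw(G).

3

A width-3 tree decomposition is:
Bags: B1 = {b, c, e, f}  B2 = {b, c, f, g}  B3 = {a, b, c, g}  B4 = {c, d, f, g}
Tree: B1–B2, B2–B3, B2–B4
The largest bag has 4 vertices, giving width 3; this decomposition certifies tw(G) ≤ 3. For the lower bound, the 4 vertices {a, b, c, g} are pairwise adjacent, and any tree decomposition puts a clique entirely inside one bag — forcing width ≥ 3. The upper and lower bounds meet at 3, so that is the treewidth.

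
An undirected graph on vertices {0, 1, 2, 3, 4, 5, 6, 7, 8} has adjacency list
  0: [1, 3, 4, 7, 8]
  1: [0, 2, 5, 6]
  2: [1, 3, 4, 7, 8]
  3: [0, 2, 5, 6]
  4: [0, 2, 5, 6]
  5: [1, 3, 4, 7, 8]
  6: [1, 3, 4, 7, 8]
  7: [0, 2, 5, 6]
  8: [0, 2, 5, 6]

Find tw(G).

A width-4 tree decomposition is:
Bags: B1 = {0, 1, 2, 5, 6}  B2 = {0, 2, 5, 6, 8}  B3 = {0, 2, 4, 5, 6}  B4 = {0, 2, 5, 6, 7}  B5 = {0, 2, 3, 5, 6}
Tree: B1–B2, B2–B3, B3–B4, B4–B5
Every bag has size at most 5, so the width is 5 − 1 = 4 and tw(G) ≤ 4. For the lower bound: the 5 vertex sets {1,2}, {5,8}, {0,4}, {6}, {7} are disjoint, each induces a connected subgraph, and every pair is joined by at least one edge of G. Contracting each set to a single vertex therefore yields K_{5} as a minor, and since treewidth is minor-monotone, tw(G) ≥ tw(K_{5}) = 4. The upper and lower bounds meet at 4, so that is the treewidth.

4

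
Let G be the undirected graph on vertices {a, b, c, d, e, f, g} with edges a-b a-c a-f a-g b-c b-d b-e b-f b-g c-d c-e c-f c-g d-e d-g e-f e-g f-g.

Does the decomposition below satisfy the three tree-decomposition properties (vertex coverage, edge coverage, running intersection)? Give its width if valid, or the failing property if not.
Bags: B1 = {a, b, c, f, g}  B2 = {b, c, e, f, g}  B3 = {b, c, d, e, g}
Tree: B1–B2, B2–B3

Every vertex of G appears in some bag (union = {a, b, c, d, e, f, g}); every edge is covered by a bag; and for each vertex v the set of bags containing v is connected in the bag tree. The decomposition is therefore valid. The largest bag has 5 vertices, so the width is 4.

Yes; width 4.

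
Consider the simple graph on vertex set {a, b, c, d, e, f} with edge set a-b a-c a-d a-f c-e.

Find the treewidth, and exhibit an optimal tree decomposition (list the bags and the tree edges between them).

The largest bag has 2 vertices, giving width 1; this decomposition certifies tw(G) ≤ 1. Since G has at least one edge (e.g. c–a), it is not an edgeless graph, so tw(G) ≥ 1. The upper and lower bounds meet at 1, so that is the treewidth.

Treewidth 1.
Bags: B1 = {a, c}  B2 = {a, b}  B3 = {a, d}  B4 = {c, e}  B5 = {a, f}
Tree: B1–B2, B1–B3, B1–B4, B3–B5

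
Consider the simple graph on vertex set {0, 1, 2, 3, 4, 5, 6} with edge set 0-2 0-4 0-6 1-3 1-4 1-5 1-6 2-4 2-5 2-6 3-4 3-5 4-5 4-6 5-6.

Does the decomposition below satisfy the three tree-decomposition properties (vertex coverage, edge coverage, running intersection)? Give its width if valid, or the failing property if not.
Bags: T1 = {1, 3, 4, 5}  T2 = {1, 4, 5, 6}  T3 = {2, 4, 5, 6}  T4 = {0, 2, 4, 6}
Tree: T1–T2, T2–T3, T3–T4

Yes; width 3.

Vertex coverage: the bags together contain {0, 1, 2, 3, 4, 5, 6}, the full vertex set. Edge coverage: each edge of G has both endpoints in at least one bag. Running intersection: for every vertex, the bags containing it form a connected subtree. All three properties hold, so this is a valid tree decomposition of width max|bag| − 1 = 3, and hence tw(G) ≤ 3.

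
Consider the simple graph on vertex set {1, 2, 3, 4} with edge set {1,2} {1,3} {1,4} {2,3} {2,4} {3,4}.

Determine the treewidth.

3

A width-3 tree decomposition is:
Bags: B1 = {1, 2, 3, 4}
Tree: (single bag)
With just one bag of size 4, the width is 4 − 1 = 3, so tw(G) ≤ 3. Conversely, {1, 2, 3, 4} is a clique of size 4, and the vertices of any clique must share a bag in every tree decomposition; so some bag has ≥ 4 vertices and tw(G) ≥ 3. Hence tw(G) = 3 exactly.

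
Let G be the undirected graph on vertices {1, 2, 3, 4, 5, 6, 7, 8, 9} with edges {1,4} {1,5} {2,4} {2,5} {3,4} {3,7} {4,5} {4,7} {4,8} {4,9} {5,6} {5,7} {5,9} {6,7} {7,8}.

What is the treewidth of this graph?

A width-2 tree decomposition is:
Bags: B1 = {1, 4, 5}  B2 = {4, 5, 7}  B3 = {2, 4, 5}  B4 = {4, 7, 8}  B5 = {3, 4, 7}  B6 = {4, 5, 9}  B7 = {5, 6, 7}
Tree: B1–B2, B2–B3, B2–B4, B4–B5, B1–B6, B2–B7
Each bag holds 3 vertices, so the decomposition has width 2, which upper-bounds the treewidth. On the other hand G contains the 3-clique {4, 7, 8}. A clique must lie in a single bag of any decomposition, so no decomposition can have width below 2. Hence tw(G) = 2 exactly.

2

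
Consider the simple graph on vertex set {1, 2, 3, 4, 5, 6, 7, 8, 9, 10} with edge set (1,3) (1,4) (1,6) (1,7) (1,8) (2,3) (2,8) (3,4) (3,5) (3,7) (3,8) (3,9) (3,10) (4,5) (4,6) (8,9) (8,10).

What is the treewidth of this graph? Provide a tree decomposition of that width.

Treewidth 2.
One such decomposition:
Bags: B1 = {1, 3, 8}  B2 = {1, 3, 4}  B3 = {2, 3, 8}  B4 = {1, 3, 7}  B5 = {3, 4, 5}  B6 = {1, 4, 6}  B7 = {3, 8, 9}  B8 = {3, 8, 10}
Tree: B1–B2, B1–B3, B2–B4, B2–B5, B2–B6, B1–B7, B3–B8

Each bag holds 3 vertices, so the decomposition has width 2, which upper-bounds the treewidth. Conversely, {1, 3, 8} is a clique of size 3, and the vertices of any clique must share a bag in every tree decomposition; so some bag has ≥ 3 vertices and tw(G) ≥ 2. Combining the bounds, tw(G) = 2.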